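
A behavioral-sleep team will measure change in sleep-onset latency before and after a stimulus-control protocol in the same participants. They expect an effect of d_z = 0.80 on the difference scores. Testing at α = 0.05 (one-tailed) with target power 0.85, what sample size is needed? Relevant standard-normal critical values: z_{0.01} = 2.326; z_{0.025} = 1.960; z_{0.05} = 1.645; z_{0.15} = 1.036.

For a paired (one-sample on differences) test: n = ((z_{α} + z_β) / d)².
z_{α} + z_β = 1.645 + 1.036 = 2.681.
n = (2.681 / 0.80)² = 3.351² = 11.23.
Round up.

n = 12 pairs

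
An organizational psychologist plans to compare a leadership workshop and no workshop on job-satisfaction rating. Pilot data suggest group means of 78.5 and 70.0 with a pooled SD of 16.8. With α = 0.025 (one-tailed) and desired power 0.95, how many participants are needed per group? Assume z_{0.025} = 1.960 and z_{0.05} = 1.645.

n = 102 per group

Cohen's d = |M₁ − M₂| / SD_pooled = |78.5 − 70.0| / 16.8 = 8.5 / 16.8 = 0.506.
For two independent groups with equal n: n = 2·((z_{α} + z_β) / d)².
z_{α} + z_β = 1.960 + 1.645 = 3.605.
n = 2 × (3.605 / 0.506)² = 2 × 7.125² = 2 × 50.76 = 101.5.
Round up to the next whole participant.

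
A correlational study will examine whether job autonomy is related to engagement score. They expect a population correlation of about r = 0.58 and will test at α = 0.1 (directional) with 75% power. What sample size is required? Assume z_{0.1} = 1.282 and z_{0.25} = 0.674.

n = 12

Fisher's z: C = ½·ln((1+r)/(1−r)) = ½·ln(3.7619) = 0.6625.
n = ((z_{α} + z_β)/C)² + 3.
(1.282 + 0.674) / 0.6625 = 1.956 / 0.6625 = 2.952.
n = 2.952² + 3 = 8.72 + 3 = 11.7.
Round up.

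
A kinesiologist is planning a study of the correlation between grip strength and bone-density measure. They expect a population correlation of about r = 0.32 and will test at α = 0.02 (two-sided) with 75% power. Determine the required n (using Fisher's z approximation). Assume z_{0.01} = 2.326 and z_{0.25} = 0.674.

Fisher's z: C = ½·ln((1+r)/(1−r)) = ½·ln(1.9412) = 0.3316.
n = ((z_{α/2} + z_β)/C)² + 3.
(2.326 + 0.674) / 0.3316 = 3.000 / 0.3316 = 9.047.
n = 9.047² + 3 = 81.85 + 3 = 84.8.
Round up.

n = 85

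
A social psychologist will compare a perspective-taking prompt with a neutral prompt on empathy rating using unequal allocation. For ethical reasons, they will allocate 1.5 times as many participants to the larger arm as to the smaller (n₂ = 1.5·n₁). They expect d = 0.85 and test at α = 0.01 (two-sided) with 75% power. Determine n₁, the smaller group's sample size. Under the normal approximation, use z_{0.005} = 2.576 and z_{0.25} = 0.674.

n₁ = 25

With allocation ratio k = n₂/n₁ = 1.5, Var(x̄₁−x̄₂) = σ²(1/n₁ + 1/(k·n₁)) = σ²·(k+1)/(k·n₁).
So n₁ = (1 + 1/k)·((z_{α/2} + z_β)/d)² = 1.667 × (3.250/0.85)².
n₁ = 1.667 × 14.62 = 24.4.
Round up: n₁ = 25, giving n₂ = ⌈1.5 × 25⌉ = ⌈37.5⌉ = 38.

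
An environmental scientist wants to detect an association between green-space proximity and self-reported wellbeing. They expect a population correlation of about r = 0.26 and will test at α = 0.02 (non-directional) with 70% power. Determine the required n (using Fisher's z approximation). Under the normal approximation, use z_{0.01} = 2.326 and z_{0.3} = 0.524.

n = 118

Fisher's z: C = ½·ln((1+r)/(1−r)) = ½·ln(1.7027) = 0.2661.
n = ((z_{α/2} + z_β)/C)² + 3.
(2.326 + 0.524) / 0.2661 = 2.850 / 0.2661 = 10.710.
n = 10.710² + 3 = 114.71 + 3 = 117.7.
Round up.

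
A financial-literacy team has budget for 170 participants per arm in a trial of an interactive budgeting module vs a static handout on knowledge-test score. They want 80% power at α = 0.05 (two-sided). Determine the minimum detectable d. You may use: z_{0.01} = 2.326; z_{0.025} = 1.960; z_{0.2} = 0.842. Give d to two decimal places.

For two independent groups of n = 170 each: d_min = (z_{α/2} + z_β)·√(2/n).
z-sum = 1.960 + 0.842 = 2.802.
d_min = 2.802 × √(2/170) = 2.802 × 0.1085 = 0.304.

d_min ≈ 0.30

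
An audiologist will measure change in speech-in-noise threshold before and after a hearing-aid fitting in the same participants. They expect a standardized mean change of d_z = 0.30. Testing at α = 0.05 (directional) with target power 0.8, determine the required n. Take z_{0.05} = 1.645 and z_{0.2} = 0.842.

n = 69 pairs

For a paired (one-sample on differences) test: n = ((z_{α} + z_β) / d)².
z_{α} + z_β = 1.645 + 0.842 = 2.487.
n = (2.487 / 0.30)² = 8.290² = 68.72.
Round up.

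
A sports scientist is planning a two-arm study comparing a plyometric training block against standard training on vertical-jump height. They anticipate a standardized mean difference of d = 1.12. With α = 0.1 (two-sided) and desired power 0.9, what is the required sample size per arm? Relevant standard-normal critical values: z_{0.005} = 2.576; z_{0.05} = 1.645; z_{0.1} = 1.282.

For two independent groups with equal n: n = 2·((z_{α/2} + z_β) / d)².
z_{α/2} + z_β = 1.645 + 1.282 = 2.927.
n = 2 × (2.927 / 1.12)² = 2 × 2.613² = 2 × 6.83 = 13.7.
Round up to the next whole participant.

n = 14 per group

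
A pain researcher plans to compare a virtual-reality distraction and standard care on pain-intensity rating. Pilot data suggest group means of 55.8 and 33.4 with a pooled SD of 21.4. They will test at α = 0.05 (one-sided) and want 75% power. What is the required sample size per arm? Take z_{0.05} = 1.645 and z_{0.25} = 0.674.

Cohen's d = |M₁ − M₂| / SD_pooled = |55.8 − 33.4| / 21.4 = 22.4 / 21.4 = 1.047.
For two independent groups with equal n: n = 2·((z_{α} + z_β) / d)².
z_{α} + z_β = 1.645 + 0.674 = 2.319.
n = 2 × (2.319 / 1.047)² = 2 × 2.215² = 2 × 4.91 = 9.8.
Round up to the next whole participant.

n = 10 per group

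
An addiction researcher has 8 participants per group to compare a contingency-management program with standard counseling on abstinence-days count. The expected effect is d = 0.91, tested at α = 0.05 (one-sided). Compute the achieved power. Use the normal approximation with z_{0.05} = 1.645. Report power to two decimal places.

power ≈ 0.57

For two equal groups, power = Φ(d·√(n/2) − z_{α}).
d·√(n/2) = 0.91 × √(8/2) = 0.91 × 2.000 = 1.820.
z_β = 1.820 − 1.645 = 0.175.
Power = Φ(0.175) = 0.569.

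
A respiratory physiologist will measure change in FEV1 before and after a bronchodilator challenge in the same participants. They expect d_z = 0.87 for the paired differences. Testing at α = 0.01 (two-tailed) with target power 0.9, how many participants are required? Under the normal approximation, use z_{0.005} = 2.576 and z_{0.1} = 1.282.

n = 20 pairs

For a paired (one-sample on differences) test: n = ((z_{α/2} + z_β) / d)².
z_{α/2} + z_β = 2.576 + 1.282 = 3.858.
n = (3.858 / 0.87)² = 4.434² = 19.66.
Round up.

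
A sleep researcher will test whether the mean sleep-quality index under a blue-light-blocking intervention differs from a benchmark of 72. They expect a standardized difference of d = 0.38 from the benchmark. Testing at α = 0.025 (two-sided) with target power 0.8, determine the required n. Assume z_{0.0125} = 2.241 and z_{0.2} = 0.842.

n = 66

For a one-sample test: n = ((z_{α/2} + z_β) / d)².
z_{α/2} + z_β = 2.241 + 0.842 = 3.083.
n = (3.083 / 0.38)² = 8.113² = 65.82.
Round up.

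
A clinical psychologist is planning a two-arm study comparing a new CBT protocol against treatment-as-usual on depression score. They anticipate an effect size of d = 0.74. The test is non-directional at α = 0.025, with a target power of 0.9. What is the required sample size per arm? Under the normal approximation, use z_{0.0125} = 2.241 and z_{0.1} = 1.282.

For two independent groups with equal n: n = 2·((z_{α/2} + z_β) / d)².
z_{α/2} + z_β = 2.241 + 1.282 = 3.523.
n = 2 × (3.523 / 0.74)² = 2 × 4.761² = 2 × 22.67 = 45.3.
Round up to the next whole participant.

n = 46 per group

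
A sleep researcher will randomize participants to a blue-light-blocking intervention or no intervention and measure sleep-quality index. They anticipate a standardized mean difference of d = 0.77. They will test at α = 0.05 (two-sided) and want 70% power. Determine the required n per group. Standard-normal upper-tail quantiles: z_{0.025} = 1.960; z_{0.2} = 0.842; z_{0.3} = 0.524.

For two independent groups with equal n: n = 2·((z_{α/2} + z_β) / d)².
z_{α/2} + z_β = 1.960 + 0.524 = 2.484.
n = 2 × (2.484 / 0.77)² = 2 × 3.226² = 2 × 10.41 = 20.8.
Round up to the next whole participant.

n = 21 per group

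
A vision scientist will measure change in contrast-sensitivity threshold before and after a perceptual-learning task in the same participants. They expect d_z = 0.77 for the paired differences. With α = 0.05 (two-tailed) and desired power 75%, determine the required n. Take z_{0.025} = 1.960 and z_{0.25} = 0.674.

n = 12 pairs

For a paired (one-sample on differences) test: n = ((z_{α/2} + z_β) / d)².
z_{α/2} + z_β = 1.960 + 0.674 = 2.634.
n = (2.634 / 0.77)² = 3.421² = 11.70.
Round up.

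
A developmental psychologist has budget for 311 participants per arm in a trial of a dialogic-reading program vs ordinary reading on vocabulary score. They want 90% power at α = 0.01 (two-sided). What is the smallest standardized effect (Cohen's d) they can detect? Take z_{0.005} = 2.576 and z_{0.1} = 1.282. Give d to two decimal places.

d_min ≈ 0.31

For two independent groups of n = 311 each: d_min = (z_{α/2} + z_β)·√(2/n).
z-sum = 2.576 + 1.282 = 3.858.
d_min = 3.858 × √(2/311) = 3.858 × 0.0802 = 0.309.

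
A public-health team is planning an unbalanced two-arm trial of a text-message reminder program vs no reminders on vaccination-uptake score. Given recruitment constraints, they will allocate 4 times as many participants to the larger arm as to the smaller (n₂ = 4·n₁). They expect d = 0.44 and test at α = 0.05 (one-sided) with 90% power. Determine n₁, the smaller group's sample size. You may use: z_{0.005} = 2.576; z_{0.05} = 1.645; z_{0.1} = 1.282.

With allocation ratio k = n₂/n₁ = 4, Var(x̄₁−x̄₂) = σ²(1/n₁ + 1/(k·n₁)) = σ²·(k+1)/(k·n₁).
So n₁ = (1 + 1/k)·((z_{α} + z_β)/d)² = 1.250 × (2.927/0.44)².
n₁ = 1.250 × 44.25 = 55.3.
Round up: n₁ = 56, giving n₂ = 4 × 56 = 224.

n₁ = 56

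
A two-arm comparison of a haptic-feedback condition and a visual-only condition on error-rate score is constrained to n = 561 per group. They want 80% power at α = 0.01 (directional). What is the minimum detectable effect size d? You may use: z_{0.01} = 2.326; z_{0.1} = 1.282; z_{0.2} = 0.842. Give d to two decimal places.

d_min ≈ 0.19

For two independent groups of n = 561 each: d_min = (z_{α} + z_β)·√(2/n).
z-sum = 2.326 + 0.842 = 3.168.
d_min = 3.168 × √(2/561) = 3.168 × 0.0597 = 0.189.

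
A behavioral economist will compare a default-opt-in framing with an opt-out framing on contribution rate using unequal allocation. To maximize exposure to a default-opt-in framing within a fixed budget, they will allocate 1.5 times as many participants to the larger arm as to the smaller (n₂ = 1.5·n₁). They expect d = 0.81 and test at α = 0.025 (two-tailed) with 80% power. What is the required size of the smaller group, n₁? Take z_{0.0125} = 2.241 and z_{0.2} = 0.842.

n₁ = 25

With allocation ratio k = n₂/n₁ = 1.5, Var(x̄₁−x̄₂) = σ²(1/n₁ + 1/(k·n₁)) = σ²·(k+1)/(k·n₁).
So n₁ = (1 + 1/k)·((z_{α/2} + z_β)/d)² = 1.667 × (3.083/0.81)².
n₁ = 1.667 × 14.49 = 24.1.
Round up: n₁ = 25, giving n₂ = ⌈1.5 × 25⌉ = ⌈37.5⌉ = 38.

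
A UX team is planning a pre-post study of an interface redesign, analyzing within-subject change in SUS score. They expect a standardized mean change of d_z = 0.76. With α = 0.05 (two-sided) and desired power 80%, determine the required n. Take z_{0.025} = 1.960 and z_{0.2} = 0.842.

For a paired (one-sample on differences) test: n = ((z_{α/2} + z_β) / d)².
z_{α/2} + z_β = 1.960 + 0.842 = 2.802.
n = (2.802 / 0.76)² = 3.687² = 13.59.
Round up.

n = 14 pairs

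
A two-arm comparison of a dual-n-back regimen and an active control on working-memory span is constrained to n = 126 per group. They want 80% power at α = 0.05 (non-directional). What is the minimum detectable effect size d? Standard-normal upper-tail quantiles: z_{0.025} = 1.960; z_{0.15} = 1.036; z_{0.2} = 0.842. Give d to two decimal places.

For two independent groups of n = 126 each: d_min = (z_{α/2} + z_β)·√(2/n).
z-sum = 1.960 + 0.842 = 2.802.
d_min = 2.802 × √(2/126) = 2.802 × 0.1260 = 0.353.

d_min ≈ 0.35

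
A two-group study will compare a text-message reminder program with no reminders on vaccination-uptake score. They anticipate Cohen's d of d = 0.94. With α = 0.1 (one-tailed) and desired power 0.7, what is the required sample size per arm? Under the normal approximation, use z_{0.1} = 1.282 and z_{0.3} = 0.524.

For two independent groups with equal n: n = 2·((z_{α} + z_β) / d)².
z_{α} + z_β = 1.282 + 0.524 = 1.806.
n = 2 × (1.806 / 0.94)² = 2 × 1.921² = 2 × 3.69 = 7.4.
Round up to the next whole participant.

n = 8 per group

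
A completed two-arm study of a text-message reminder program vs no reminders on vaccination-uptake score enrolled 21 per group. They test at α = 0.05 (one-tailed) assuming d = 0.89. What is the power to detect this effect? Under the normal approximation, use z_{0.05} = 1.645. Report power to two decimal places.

power ≈ 0.89

For two equal groups, power = Φ(d·√(n/2) − z_{α}).
d·√(n/2) = 0.89 × √(21/2) = 0.89 × 3.240 = 2.884.
z_β = 2.884 − 1.645 = 1.239.
Power = Φ(1.239) = 0.892.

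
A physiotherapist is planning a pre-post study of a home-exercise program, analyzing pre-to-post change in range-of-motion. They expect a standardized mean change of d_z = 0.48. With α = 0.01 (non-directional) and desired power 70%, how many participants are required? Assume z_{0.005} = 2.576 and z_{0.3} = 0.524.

n = 42 pairs

For a paired (one-sample on differences) test: n = ((z_{α/2} + z_β) / d)².
z_{α/2} + z_β = 2.576 + 0.524 = 3.100.
n = (3.100 / 0.48)² = 6.458² = 41.71.
Round up.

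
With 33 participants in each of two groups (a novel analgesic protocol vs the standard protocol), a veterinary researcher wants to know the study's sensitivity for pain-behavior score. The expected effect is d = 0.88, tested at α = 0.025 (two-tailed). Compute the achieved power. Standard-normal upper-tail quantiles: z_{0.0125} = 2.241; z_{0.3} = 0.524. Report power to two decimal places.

power ≈ 0.91

For two equal groups, power = Φ(d·√(n/2) − z_{α/2}).
d·√(n/2) = 0.88 × √(33/2) = 0.88 × 4.062 = 3.575.
z_β = 3.575 − 2.241 = 1.334.
Power = Φ(1.334) = 0.909.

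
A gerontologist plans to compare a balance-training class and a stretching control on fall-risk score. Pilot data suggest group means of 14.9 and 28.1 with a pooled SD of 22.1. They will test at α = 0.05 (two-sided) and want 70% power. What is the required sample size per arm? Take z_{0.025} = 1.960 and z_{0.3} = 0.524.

Cohen's d = |M₁ − M₂| / SD_pooled = |14.9 − 28.1| / 22.1 = 13.2 / 22.1 = 0.597.
For two independent groups with equal n: n = 2·((z_{α/2} + z_β) / d)².
z_{α/2} + z_β = 1.960 + 0.524 = 2.484.
n = 2 × (2.484 / 0.597)² = 2 × 4.161² = 2 × 17.31 = 34.6.
Round up to the next whole participant.

n = 35 per group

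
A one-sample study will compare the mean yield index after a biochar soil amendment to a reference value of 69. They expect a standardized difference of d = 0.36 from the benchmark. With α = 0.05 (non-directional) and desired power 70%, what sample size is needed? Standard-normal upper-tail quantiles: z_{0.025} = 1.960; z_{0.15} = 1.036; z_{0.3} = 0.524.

For a one-sample test: n = ((z_{α/2} + z_β) / d)².
z_{α/2} + z_β = 1.960 + 0.524 = 2.484.
n = (2.484 / 0.36)² = 6.900² = 47.61.
Round up.

n = 48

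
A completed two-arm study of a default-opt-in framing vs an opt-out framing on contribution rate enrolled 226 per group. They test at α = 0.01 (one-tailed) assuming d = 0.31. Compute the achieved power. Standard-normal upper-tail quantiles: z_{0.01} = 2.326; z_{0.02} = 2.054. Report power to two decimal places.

power ≈ 0.83

For two equal groups, power = Φ(d·√(n/2) − z_{α}).
d·√(n/2) = 0.31 × √(226/2) = 0.31 × 10.630 = 3.295.
z_β = 3.295 − 2.326 = 0.969.
Power = Φ(0.969) = 0.834.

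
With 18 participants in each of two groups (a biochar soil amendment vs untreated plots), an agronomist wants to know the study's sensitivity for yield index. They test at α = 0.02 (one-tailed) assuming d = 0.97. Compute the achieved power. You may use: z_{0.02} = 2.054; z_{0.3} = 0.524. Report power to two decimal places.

power ≈ 0.80

For two equal groups, power = Φ(d·√(n/2) − z_{α}).
d·√(n/2) = 0.97 × √(18/2) = 0.97 × 3.000 = 2.910.
z_β = 2.910 − 2.054 = 0.856.
Power = Φ(0.856) = 0.804.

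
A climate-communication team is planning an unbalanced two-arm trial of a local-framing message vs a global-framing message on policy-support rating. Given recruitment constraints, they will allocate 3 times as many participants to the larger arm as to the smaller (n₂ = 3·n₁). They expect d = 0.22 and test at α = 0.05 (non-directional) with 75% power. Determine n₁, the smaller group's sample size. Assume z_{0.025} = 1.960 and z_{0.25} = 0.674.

With allocation ratio k = n₂/n₁ = 3, Var(x̄₁−x̄₂) = σ²(1/n₁ + 1/(k·n₁)) = σ²·(k+1)/(k·n₁).
So n₁ = (1 + 1/k)·((z_{α/2} + z_β)/d)² = 1.333 × (2.634/0.22)².
n₁ = 1.333 × 143.35 = 191.1.
Round up: n₁ = 192, giving n₂ = 3 × 192 = 576.

n₁ = 192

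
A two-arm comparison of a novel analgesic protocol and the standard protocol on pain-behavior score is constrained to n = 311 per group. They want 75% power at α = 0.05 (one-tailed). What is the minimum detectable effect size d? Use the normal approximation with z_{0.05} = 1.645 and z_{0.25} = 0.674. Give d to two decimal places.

d_min ≈ 0.19

For two independent groups of n = 311 each: d_min = (z_{α} + z_β)·√(2/n).
z-sum = 1.645 + 0.674 = 2.319.
d_min = 2.319 × √(2/311) = 2.319 × 0.0802 = 0.186.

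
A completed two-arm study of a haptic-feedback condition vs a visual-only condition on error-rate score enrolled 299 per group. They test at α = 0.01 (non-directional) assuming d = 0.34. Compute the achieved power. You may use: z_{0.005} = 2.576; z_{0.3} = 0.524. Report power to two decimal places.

For two equal groups, power = Φ(d·√(n/2) − z_{α/2}).
d·√(n/2) = 0.34 × √(299/2) = 0.34 × 12.227 = 4.157.
z_β = 4.157 − 2.576 = 1.581.
Power = Φ(1.581) = 0.943.

power ≈ 0.94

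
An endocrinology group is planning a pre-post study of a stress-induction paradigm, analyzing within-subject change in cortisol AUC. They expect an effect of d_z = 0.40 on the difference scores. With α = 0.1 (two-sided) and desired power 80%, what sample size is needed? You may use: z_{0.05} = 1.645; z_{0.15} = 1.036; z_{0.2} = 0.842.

n = 39 pairs

For a paired (one-sample on differences) test: n = ((z_{α/2} + z_β) / d)².
z_{α/2} + z_β = 1.645 + 0.842 = 2.487.
n = (2.487 / 0.40)² = 6.218² = 38.66.
Round up.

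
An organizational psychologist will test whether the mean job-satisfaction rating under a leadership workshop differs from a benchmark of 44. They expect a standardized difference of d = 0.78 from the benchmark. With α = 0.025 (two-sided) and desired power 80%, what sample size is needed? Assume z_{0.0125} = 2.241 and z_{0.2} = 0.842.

n = 16

For a one-sample test: n = ((z_{α/2} + z_β) / d)².
z_{α/2} + z_β = 2.241 + 0.842 = 3.083.
n = (3.083 / 0.78)² = 3.953² = 15.62.
Round up.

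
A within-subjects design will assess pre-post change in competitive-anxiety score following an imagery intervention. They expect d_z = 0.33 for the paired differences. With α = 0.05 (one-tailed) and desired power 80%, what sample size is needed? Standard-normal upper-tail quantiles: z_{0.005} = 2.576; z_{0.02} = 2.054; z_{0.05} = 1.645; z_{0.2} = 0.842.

n = 57 pairs

For a paired (one-sample on differences) test: n = ((z_{α} + z_β) / d)².
z_{α} + z_β = 1.645 + 0.842 = 2.487.
n = (2.487 / 0.33)² = 7.536² = 56.80.
Round up.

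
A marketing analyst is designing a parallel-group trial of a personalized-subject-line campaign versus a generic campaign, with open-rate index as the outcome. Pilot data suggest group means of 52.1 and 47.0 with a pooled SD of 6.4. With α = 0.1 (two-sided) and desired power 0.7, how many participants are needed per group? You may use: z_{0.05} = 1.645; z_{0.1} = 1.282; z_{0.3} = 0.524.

n = 15 per group

Cohen's d = |M₁ − M₂| / SD_pooled = |52.1 − 47.0| / 6.4 = 5.1 / 6.4 = 0.797.
For two independent groups with equal n: n = 2·((z_{α/2} + z_β) / d)².
z_{α/2} + z_β = 1.645 + 0.524 = 2.169.
n = 2 × (2.169 / 0.797)² = 2 × 2.721² = 2 × 7.41 = 14.8.
Round up to the next whole participant.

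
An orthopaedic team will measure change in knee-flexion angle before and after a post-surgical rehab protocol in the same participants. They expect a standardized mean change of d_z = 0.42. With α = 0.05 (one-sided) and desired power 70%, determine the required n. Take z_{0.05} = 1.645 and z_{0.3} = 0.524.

For a paired (one-sample on differences) test: n = ((z_{α} + z_β) / d)².
z_{α} + z_β = 1.645 + 0.524 = 2.169.
n = (2.169 / 0.42)² = 5.164² = 26.67.
Round up.

n = 27 pairs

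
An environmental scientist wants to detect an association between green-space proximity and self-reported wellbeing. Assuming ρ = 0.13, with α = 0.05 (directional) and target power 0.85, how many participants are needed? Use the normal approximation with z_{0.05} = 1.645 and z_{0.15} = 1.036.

n = 424

Fisher's z: C = ½·ln((1+r)/(1−r)) = ½·ln(1.2989) = 0.1307.
n = ((z_{α} + z_β)/C)² + 3.
(1.645 + 1.036) / 0.1307 = 2.681 / 0.1307 = 20.513.
n = 20.513² + 3 = 420.77 + 3 = 423.8.
Round up.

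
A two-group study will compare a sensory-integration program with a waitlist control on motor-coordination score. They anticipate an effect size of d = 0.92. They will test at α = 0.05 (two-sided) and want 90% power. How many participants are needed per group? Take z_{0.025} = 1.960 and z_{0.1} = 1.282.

n = 25 per group

For two independent groups with equal n: n = 2·((z_{α/2} + z_β) / d)².
z_{α/2} + z_β = 1.960 + 1.282 = 3.242.
n = 2 × (3.242 / 0.92)² = 2 × 3.524² = 2 × 12.42 = 24.8.
Round up to the next whole participant.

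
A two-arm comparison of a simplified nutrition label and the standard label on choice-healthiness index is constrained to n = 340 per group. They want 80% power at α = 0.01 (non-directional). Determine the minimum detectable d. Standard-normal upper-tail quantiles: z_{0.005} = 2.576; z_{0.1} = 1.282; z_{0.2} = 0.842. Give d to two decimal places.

d_min ≈ 0.26

For two independent groups of n = 340 each: d_min = (z_{α/2} + z_β)·√(2/n).
z-sum = 2.576 + 0.842 = 3.418.
d_min = 3.418 × √(2/340) = 3.418 × 0.0767 = 0.262.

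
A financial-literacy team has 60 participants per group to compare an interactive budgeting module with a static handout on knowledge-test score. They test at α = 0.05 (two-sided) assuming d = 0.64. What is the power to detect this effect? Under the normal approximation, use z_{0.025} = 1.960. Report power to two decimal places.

power ≈ 0.94

For two equal groups, power = Φ(d·√(n/2) − z_{α/2}).
d·√(n/2) = 0.64 × √(60/2) = 0.64 × 5.477 = 3.505.
z_β = 3.505 − 1.960 = 1.545.
Power = Φ(1.545) = 0.939.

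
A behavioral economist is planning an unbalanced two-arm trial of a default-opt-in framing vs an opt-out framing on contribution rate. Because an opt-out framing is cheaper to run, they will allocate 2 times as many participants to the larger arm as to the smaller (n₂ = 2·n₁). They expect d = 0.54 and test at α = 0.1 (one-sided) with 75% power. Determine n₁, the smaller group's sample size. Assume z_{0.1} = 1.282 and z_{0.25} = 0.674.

With allocation ratio k = n₂/n₁ = 2, Var(x̄₁−x̄₂) = σ²(1/n₁ + 1/(k·n₁)) = σ²·(k+1)/(k·n₁).
So n₁ = (1 + 1/k)·((z_{α} + z_β)/d)² = 1.500 × (1.956/0.54)².
n₁ = 1.500 × 13.12 = 19.7.
Round up: n₁ = 20, giving n₂ = 2 × 20 = 40.

n₁ = 20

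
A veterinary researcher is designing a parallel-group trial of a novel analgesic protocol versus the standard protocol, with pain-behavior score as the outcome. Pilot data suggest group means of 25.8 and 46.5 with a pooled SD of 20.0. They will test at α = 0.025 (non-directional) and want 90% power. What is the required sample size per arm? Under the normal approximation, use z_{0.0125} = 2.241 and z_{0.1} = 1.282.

n = 24 per group

Cohen's d = |M₁ − M₂| / SD_pooled = |25.8 − 46.5| / 20.0 = 20.7 / 20.0 = 1.035.
For two independent groups with equal n: n = 2·((z_{α/2} + z_β) / d)².
z_{α/2} + z_β = 2.241 + 1.282 = 3.523.
n = 2 × (3.523 / 1.035)² = 2 × 3.404² = 2 × 11.59 = 23.2.
Round up to the next whole participant.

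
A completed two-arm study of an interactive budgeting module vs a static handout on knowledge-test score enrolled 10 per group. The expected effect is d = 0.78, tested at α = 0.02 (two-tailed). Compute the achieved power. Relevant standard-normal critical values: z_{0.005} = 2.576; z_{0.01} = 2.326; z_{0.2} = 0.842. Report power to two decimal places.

power ≈ 0.28

For two equal groups, power = Φ(d·√(n/2) − z_{α/2}).
d·√(n/2) = 0.78 × √(10/2) = 0.78 × 2.236 = 1.744.
z_β = 1.744 − 2.326 = -0.582.
Power = Φ(-0.582) = 0.280.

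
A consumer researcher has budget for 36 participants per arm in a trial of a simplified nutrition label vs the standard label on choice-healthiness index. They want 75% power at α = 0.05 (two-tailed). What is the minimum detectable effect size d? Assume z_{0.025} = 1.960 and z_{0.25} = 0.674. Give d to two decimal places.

For two independent groups of n = 36 each: d_min = (z_{α/2} + z_β)·√(2/n).
z-sum = 1.960 + 0.674 = 2.634.
d_min = 2.634 × √(2/36) = 2.634 × 0.2357 = 0.621.

d_min ≈ 0.62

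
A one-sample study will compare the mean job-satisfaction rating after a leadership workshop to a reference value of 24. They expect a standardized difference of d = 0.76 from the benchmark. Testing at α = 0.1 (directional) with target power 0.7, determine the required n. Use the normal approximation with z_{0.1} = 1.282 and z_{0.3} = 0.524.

For a one-sample test: n = ((z_{α} + z_β) / d)².
z_{α} + z_β = 1.282 + 0.524 = 1.806.
n = (1.806 / 0.76)² = 2.376² = 5.65.
Round up.

n = 6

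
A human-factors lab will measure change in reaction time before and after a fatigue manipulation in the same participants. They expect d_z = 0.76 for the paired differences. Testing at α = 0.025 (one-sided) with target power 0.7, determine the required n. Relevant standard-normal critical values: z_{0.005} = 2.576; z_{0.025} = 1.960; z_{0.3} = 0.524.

For a paired (one-sample on differences) test: n = ((z_{α} + z_β) / d)².
z_{α} + z_β = 1.960 + 0.524 = 2.484.
n = (2.484 / 0.76)² = 3.268² = 10.68.
Round up.

n = 11 pairs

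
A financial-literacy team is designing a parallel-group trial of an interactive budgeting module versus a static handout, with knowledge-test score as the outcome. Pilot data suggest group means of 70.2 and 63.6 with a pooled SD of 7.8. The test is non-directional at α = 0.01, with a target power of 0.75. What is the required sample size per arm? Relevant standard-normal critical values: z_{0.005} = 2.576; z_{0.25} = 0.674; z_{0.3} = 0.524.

Cohen's d = |M₁ − M₂| / SD_pooled = |70.2 − 63.6| / 7.8 = 6.6 / 7.8 = 0.846.
For two independent groups with equal n: n = 2·((z_{α/2} + z_β) / d)².
z_{α/2} + z_β = 2.576 + 0.674 = 3.250.
n = 2 × (3.250 / 0.846)² = 2 × 3.842² = 2 × 14.76 = 29.5.
Round up to the next whole participant.

n = 30 per group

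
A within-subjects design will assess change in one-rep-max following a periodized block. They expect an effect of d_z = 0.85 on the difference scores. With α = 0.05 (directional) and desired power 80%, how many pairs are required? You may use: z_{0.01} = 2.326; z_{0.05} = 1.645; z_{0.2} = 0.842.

n = 9 pairs

For a paired (one-sample on differences) test: n = ((z_{α} + z_β) / d)².
z_{α} + z_β = 1.645 + 0.842 = 2.487.
n = (2.487 / 0.85)² = 2.926² = 8.56.
Round up.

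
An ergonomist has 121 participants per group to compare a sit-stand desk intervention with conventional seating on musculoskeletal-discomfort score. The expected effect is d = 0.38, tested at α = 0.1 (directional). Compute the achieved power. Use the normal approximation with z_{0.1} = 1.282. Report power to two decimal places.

For two equal groups, power = Φ(d·√(n/2) − z_{α}).
d·√(n/2) = 0.38 × √(121/2) = 0.38 × 7.778 = 2.956.
z_β = 2.956 − 1.282 = 1.674.
Power = Φ(1.674) = 0.953.

power ≈ 0.95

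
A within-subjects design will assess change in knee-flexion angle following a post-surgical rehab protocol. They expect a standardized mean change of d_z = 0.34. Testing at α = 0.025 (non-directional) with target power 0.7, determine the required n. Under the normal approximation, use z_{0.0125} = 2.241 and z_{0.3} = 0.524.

n = 67 pairs

For a paired (one-sample on differences) test: n = ((z_{α/2} + z_β) / d)².
z_{α/2} + z_β = 2.241 + 0.524 = 2.765.
n = (2.765 / 0.34)² = 8.132² = 66.14.
Round up.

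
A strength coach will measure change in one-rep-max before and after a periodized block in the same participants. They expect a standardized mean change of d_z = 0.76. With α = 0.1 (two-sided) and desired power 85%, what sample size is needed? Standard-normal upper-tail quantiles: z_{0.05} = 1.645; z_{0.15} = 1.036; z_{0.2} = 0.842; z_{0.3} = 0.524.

n = 13 pairs

For a paired (one-sample on differences) test: n = ((z_{α/2} + z_β) / d)².
z_{α/2} + z_β = 1.645 + 1.036 = 2.681.
n = (2.681 / 0.76)² = 3.528² = 12.44.
Round up.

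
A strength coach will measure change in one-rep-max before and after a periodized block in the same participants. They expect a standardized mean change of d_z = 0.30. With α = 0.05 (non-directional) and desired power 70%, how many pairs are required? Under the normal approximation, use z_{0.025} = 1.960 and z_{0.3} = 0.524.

For a paired (one-sample on differences) test: n = ((z_{α/2} + z_β) / d)².
z_{α/2} + z_β = 1.960 + 0.524 = 2.484.
n = (2.484 / 0.30)² = 8.280² = 68.56.
Round up.

n = 69 pairs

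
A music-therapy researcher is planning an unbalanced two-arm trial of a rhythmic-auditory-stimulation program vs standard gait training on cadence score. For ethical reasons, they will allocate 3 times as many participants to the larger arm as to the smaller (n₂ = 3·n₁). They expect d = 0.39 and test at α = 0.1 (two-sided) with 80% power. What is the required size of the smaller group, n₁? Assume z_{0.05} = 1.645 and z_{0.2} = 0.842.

n₁ = 55

With allocation ratio k = n₂/n₁ = 3, Var(x̄₁−x̄₂) = σ²(1/n₁ + 1/(k·n₁)) = σ²·(k+1)/(k·n₁).
So n₁ = (1 + 1/k)·((z_{α/2} + z_β)/d)² = 1.333 × (2.487/0.39)².
n₁ = 1.333 × 40.67 = 54.2.
Round up: n₁ = 55, giving n₂ = 3 × 55 = 165.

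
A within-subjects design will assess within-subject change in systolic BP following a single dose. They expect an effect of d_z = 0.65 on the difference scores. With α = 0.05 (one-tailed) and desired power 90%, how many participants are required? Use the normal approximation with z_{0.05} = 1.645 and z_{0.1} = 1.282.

For a paired (one-sample on differences) test: n = ((z_{α} + z_β) / d)².
z_{α} + z_β = 1.645 + 1.282 = 2.927.
n = (2.927 / 0.65)² = 4.503² = 20.28.
Round up.

n = 21 pairs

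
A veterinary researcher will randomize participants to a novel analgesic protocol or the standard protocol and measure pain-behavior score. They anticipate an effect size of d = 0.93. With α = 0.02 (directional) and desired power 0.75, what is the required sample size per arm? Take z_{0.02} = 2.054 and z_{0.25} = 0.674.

n = 18 per group

For two independent groups with equal n: n = 2·((z_{α} + z_β) / d)².
z_{α} + z_β = 2.054 + 0.674 = 2.728.
n = 2 × (2.728 / 0.93)² = 2 × 2.933² = 2 × 8.60 = 17.2.
Round up to the next whole participant.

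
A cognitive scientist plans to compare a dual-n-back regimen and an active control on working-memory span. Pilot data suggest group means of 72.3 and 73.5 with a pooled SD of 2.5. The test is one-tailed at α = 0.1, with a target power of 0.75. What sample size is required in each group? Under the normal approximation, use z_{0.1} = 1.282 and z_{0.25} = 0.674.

n = 34 per group

Cohen's d = |M₁ − M₂| / SD_pooled = |72.3 − 73.5| / 2.5 = 1.2 / 2.5 = 0.480.
For two independent groups with equal n: n = 2·((z_{α} + z_β) / d)².
z_{α} + z_β = 1.282 + 0.674 = 1.956.
n = 2 × (1.956 / 0.480)² = 2 × 4.075² = 2 × 16.61 = 33.2.
Round up to the next whole participant.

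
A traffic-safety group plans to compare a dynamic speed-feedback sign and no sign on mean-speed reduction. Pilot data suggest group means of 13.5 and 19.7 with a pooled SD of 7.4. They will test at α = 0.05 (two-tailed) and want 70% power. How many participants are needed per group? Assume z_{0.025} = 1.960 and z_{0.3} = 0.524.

Cohen's d = |M₁ − M₂| / SD_pooled = |13.5 − 19.7| / 7.4 = 6.2 / 7.4 = 0.838.
For two independent groups with equal n: n = 2·((z_{α/2} + z_β) / d)².
z_{α/2} + z_β = 1.960 + 0.524 = 2.484.
n = 2 × (2.484 / 0.838)² = 2 × 2.964² = 2 × 8.79 = 17.6.
Round up to the next whole participant.

n = 18 per group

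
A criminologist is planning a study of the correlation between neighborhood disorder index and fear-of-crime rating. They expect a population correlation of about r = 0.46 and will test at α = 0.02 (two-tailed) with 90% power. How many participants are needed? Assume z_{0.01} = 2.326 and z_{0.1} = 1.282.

n = 56

Fisher's z: C = ½·ln((1+r)/(1−r)) = ½·ln(2.7037) = 0.4973.
n = ((z_{α/2} + z_β)/C)² + 3.
(2.326 + 1.282) / 0.4973 = 3.608 / 0.4973 = 7.255.
n = 7.255² + 3 = 52.64 + 3 = 55.6.
Round up.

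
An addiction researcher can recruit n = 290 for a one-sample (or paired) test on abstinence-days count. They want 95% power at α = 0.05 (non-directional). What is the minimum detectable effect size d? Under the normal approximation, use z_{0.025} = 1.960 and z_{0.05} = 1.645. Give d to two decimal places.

d_min ≈ 0.21

For a single sample (or paired design) of n = 290: d_min = (z_{α/2} + z_β)/√n.
z-sum = 1.960 + 1.645 = 3.605.
d_min = 3.605 / √290 = 3.605 / 17.029 = 0.212.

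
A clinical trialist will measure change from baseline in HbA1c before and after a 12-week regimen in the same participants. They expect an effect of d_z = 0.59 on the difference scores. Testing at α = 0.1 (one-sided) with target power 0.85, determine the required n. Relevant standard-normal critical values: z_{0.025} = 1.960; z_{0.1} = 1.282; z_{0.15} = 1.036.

n = 16 pairs

For a paired (one-sample on differences) test: n = ((z_{α} + z_β) / d)².
z_{α} + z_β = 1.282 + 1.036 = 2.318.
n = (2.318 / 0.59)² = 3.929² = 15.44.
Round up.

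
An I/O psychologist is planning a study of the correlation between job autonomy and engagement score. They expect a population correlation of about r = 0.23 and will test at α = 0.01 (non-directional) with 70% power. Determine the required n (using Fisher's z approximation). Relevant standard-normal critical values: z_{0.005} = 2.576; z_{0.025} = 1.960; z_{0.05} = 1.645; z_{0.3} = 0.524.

n = 179

Fisher's z: C = ½·ln((1+r)/(1−r)) = ½·ln(1.5974) = 0.2342.
n = ((z_{α/2} + z_β)/C)² + 3.
(2.576 + 0.524) / 0.2342 = 3.100 / 0.2342 = 13.237.
n = 13.237² + 3 = 175.21 + 3 = 178.2.
Round up.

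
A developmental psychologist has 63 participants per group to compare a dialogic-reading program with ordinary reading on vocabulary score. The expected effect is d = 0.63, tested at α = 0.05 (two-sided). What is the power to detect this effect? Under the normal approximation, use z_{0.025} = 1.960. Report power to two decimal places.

For two equal groups, power = Φ(d·√(n/2) − z_{α/2}).
d·√(n/2) = 0.63 × √(63/2) = 0.63 × 5.612 = 3.536.
z_β = 3.536 − 1.960 = 1.576.
Power = Φ(1.576) = 0.942.

power ≈ 0.94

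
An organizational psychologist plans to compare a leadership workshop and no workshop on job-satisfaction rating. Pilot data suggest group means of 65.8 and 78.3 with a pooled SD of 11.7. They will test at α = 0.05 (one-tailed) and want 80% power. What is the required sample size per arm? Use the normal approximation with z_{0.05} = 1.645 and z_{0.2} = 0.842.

n = 11 per group

Cohen's d = |M₁ − M₂| / SD_pooled = |65.8 − 78.3| / 11.7 = 12.5 / 11.7 = 1.068.
For two independent groups with equal n: n = 2·((z_{α} + z_β) / d)².
z_{α} + z_β = 1.645 + 0.842 = 2.487.
n = 2 × (2.487 / 1.068)² = 2 × 2.329² = 2 × 5.42 = 10.8.
Round up to the next whole participant.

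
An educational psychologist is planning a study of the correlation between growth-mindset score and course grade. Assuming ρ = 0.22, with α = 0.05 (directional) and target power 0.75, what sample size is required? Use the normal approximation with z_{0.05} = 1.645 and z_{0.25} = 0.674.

Fisher's z: C = ½·ln((1+r)/(1−r)) = ½·ln(1.5641) = 0.2237.
n = ((z_{α} + z_β)/C)² + 3.
(1.645 + 0.674) / 0.2237 = 2.319 / 0.2237 = 10.367.
n = 10.367² + 3 = 107.47 + 3 = 110.5.
Round up.

n = 111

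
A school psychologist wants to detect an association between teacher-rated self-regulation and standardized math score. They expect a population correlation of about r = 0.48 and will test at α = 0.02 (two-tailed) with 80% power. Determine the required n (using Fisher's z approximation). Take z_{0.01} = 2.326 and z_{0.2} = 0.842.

Fisher's z: C = ½·ln((1+r)/(1−r)) = ½·ln(2.8462) = 0.5230.
n = ((z_{α/2} + z_β)/C)² + 3.
(2.326 + 0.842) / 0.5230 = 3.168 / 0.5230 = 6.057.
n = 6.057² + 3 = 36.69 + 3 = 39.7.
Round up.

n = 40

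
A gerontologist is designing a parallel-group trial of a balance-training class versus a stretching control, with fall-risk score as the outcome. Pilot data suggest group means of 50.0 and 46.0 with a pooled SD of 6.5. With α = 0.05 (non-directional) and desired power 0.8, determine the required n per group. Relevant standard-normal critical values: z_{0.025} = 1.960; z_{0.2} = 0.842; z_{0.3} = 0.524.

n = 42 per group

Cohen's d = |M₁ − M₂| / SD_pooled = |50.0 − 46.0| / 6.5 = 4.0 / 6.5 = 0.615.
For two independent groups with equal n: n = 2·((z_{α/2} + z_β) / d)².
z_{α/2} + z_β = 1.960 + 0.842 = 2.802.
n = 2 × (2.802 / 0.615)² = 2 × 4.556² = 2 × 20.76 = 41.5.
Round up to the next whole participant.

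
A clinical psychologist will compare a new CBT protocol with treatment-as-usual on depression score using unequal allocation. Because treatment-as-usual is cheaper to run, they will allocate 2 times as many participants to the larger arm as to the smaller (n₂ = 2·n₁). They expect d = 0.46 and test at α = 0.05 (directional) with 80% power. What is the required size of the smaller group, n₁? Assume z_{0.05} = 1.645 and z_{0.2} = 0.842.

n₁ = 44

With allocation ratio k = n₂/n₁ = 2, Var(x̄₁−x̄₂) = σ²(1/n₁ + 1/(k·n₁)) = σ²·(k+1)/(k·n₁).
So n₁ = (1 + 1/k)·((z_{α} + z_β)/d)² = 1.500 × (2.487/0.46)².
n₁ = 1.500 × 29.23 = 43.8.
Round up: n₁ = 44, giving n₂ = 2 × 44 = 88.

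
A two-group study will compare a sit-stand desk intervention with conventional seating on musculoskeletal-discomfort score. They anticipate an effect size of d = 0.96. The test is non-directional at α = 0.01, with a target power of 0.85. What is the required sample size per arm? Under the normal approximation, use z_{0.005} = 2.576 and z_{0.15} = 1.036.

n = 29 per group

For two independent groups with equal n: n = 2·((z_{α/2} + z_β) / d)².
z_{α/2} + z_β = 2.576 + 1.036 = 3.612.
n = 2 × (3.612 / 0.96)² = 2 × 3.763² = 2 × 14.16 = 28.3.
Round up to the next whole participant.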